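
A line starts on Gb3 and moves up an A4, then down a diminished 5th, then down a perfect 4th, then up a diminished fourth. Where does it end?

An augmented fourth up from Gb3 is C4.
Down a diminished fifth from C4: F#3 (6 semitones down).
A perfect fourth down from F#3 is C#3.
A diminished fourth up from C#3 is F3.

F3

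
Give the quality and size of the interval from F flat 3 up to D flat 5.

F to D spans six letter names (F-G-A-B-C-D), plus an octave, so the interval is some kind of thirteenth.
The major thirteenth spans 21 semitones, and Fb3 to Db5 is exactly 21 semitones — so this is a major thirteenth.
(Equivalently, a compound major sixth: a major sixth plus an octave.)

major thirteenth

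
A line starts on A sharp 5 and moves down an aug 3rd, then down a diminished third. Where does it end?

A#5 down an augmented third → F5 (5 semitones).
F5 down a diminished third → D#5 (2 semitones).

D sharp 5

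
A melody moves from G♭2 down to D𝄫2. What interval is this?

augmented fourth

Descending from Gb2 to Dbb2 is the same interval as ascending Dbb2 to Gb2.
D to G spans four letter names (D-E-F-G) — that makes it a fourth of some quality.
Dbb2 to Gb2 spans 6 semitones — one semitone wider than the perfect fourth (5) — giving an augmented fourth.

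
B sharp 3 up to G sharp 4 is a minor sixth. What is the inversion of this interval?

The rule of nine gives the new number: 9 − 6 = 3, so a sixth becomes a third.
And minor becomes major under inversion, so we get a major third.

major 3rd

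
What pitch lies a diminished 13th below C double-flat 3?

Six letters down from C (plus an octave) reaches E.
A diminished thirteenth is 19 semitones; 19 semitones down from Cbb3 gives Eb1.

E flat 1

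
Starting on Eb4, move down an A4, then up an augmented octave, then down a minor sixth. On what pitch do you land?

D4

Down an augmented fourth from Eb4: Bbb3 (6 semitones down).
An augmented octave up from Bbb3 is Bb4.
A minor sixth down from Bb4 is D4.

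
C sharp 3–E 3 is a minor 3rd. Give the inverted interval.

Interval numbers invert to sum to nine: 3 + 6 = 9, so a third inverts to a sixth.
And minor becomes major under inversion, so we get a major sixth.

M6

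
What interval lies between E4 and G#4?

major third

E to G spans three letter names (E-F-G), so the interval is some kind of third.
Counting semitones, E4→G#4 is 4, which is the major third.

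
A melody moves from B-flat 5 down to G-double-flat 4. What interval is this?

augmented 10th

Descending from Bb5 to Gbb4 is the same interval as ascending Gbb4 to Bb5.
G to B spans three letter names (G-A-B), plus an octave — that makes it a tenth of some quality.
Gbb4 to Bb5 spans 17 semitones — one semitone wider than the major tenth (16) — giving an augmented tenth.
(Equivalently, a compound augmented third: an augmented third plus an octave.)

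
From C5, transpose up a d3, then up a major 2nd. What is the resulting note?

C5 up a diminished third → Ebb5 (2 semitones).
Up a major second from Ebb5: Fb5 (2 semitones up).

Fb5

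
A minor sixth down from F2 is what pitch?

Counting six letter names down from F lands on A.
A minor sixth is 8 semitones; 8 semitones down from F2 gives A1.

A1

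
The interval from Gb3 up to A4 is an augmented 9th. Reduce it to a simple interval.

Take out an octave (7 from the number): 9 − 7 = 2.
So an augmented ninth is an octave plus an augmented second. The quality is unchanged.

A2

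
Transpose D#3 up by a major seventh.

C##4

Seven letter names up from D: C.
A major seventh spans 11 semitones, so from D#3 the target pitch is C##4.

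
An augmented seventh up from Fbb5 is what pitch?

Eb6

Seven letter names up from F: E.
An augmented seventh is 12 semitones; 12 semitones up from Fbb5 gives Eb6.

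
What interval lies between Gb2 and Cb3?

perfect fourth

G to C spans four letter names (G-A-B-C) — that makes it a fourth of some quality.
Gb2 to Cb3 is 5 semitones, matching the perfect fourth exactly, so the quality is perfect.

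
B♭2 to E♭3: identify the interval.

P4

B to E spans four letter names (B-C-D-E): a fourth.
The perfect fourth spans 5 semitones, and Bb2 to Eb3 is exactly 5 semitones — so this is a perfect fourth.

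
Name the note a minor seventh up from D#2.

C#3

Seven letter names up from D: C.
A minor seventh spans 10 semitones, so from D#2 the target pitch is C#3.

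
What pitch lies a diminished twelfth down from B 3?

Counting five letter names plus an octave down from B lands on E.
Moving 18 semitones down from B3 (the size of a diminished twelfth) reaches E#2.

E sharp 2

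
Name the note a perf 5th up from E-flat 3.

Five letter names up from E: B.
Moving 7 semitones up from Eb3 (the size of a perfect fifth) reaches Bb3.

B-flat 3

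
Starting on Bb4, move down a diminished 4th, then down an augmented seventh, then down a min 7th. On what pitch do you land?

Ab2

Bb4 down a diminished fourth → F#4 (4 semitones).
F#4 down an augmented seventh → Gb3 (12 semitones).
Down a minor seventh from Gb3: Ab2 (10 semitones down).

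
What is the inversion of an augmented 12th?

d4

First reduce the compound augmented twelfth to its simple form, an augmented fifth.
Inverted interval numbers add to nine, so a fifth pairs with a fourth (5 + 4 = 9).
The quality also flips — augmented becomes diminished — giving a diminished fourth.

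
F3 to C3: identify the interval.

Descending from F3 to C3 is the same interval as ascending C3 to F3.
C to F spans four letter names (C-D-E-F), so the interval is some kind of fourth.
C3 to F3 is 5 semitones, matching the perfect fourth exactly, so the quality is perfect.

P4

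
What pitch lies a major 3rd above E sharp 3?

G double-sharp 3

Counting three letter names up from E lands on G.
Moving 4 semitones up from E#3 (the size of a major third) reaches G##3.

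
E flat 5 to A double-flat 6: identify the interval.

E to A spans four letter names (E-F-G-A), plus an octave: an eleventh.
The perfect eleventh is 17 semitones; here we have 16, one semitone narrower: diminished.
(Equivalently, a compound diminished fourth: a diminished fourth plus an octave.)

diminished eleventh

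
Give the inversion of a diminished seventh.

The rule of nine gives the new number: 9 − 7 = 2, so a seventh becomes a second.
The quality also flips — diminished becomes augmented — giving an augmented second.

augmented 2nd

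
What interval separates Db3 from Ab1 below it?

perfect 11th

Descending from Db3 to Ab1 is the same interval as ascending Ab1 to Db3.
A to D spans four letter names (A-B-C-D), plus an octave, so the interval is some kind of eleventh.
Counting semitones, Ab1→Db3 is 17, which is the perfect eleventh.
(Equivalently, a compound perfect fourth: a perfect fourth plus an octave.)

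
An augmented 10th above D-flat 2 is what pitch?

Three letters up from D (plus an octave) reaches F.
Moving 17 semitones up from Db2 (the size of an augmented tenth) reaches F#3.

F-sharp 3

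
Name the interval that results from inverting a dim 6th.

augmented 3rd

The rule of nine gives the new number: 9 − 6 = 3, so a sixth becomes a third.
The quality also flips — diminished becomes augmented — giving an augmented third.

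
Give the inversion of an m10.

M6

First reduce the compound minor tenth to its simple form, a minor third.
The rule of nine gives the new number: 9 − 3 = 6, so a third becomes a sixth.
And minor becomes major under inversion, so we get a major sixth.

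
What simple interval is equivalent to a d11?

diminished fourth

Take out an octave (7 from the number): 11 − 7 = 4.
Quality carries through unchanged, so the simple form is a diminished fourth.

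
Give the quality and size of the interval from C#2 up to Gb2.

doubly diminished fifth

C to G spans five letter names (C-D-E-F-G) — that makes it a fifth of some quality.
C#2 to Gb2 spans 5 semitones — two semitones narrower than the perfect fifth (7) — giving a doubly diminished fifth.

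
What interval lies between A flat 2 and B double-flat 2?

A to B spans two letter names (A-B): a second.
A major second would be 2 semitones, but Ab2 to Bbb2 is 1 — one semitone narrower, making it a minor second.

minor second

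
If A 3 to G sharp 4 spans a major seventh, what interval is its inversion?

Inverted interval numbers add to nine, so a seventh pairs with a second (7 + 2 = 9).
And major becomes minor under inversion, so we get a minor second.

m2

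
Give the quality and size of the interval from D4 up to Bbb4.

d6

D to B spans six letter names (D-E-F-G-A-B), so the interval is some kind of sixth.
D4 to Bbb4 spans 7 semitones — two semitones narrower than the major sixth (9) — giving a diminished sixth.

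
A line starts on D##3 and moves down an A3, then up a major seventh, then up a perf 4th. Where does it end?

D#4

An augmented third down from D##3 is B2.
B2 up a major seventh → A#3 (11 semitones).
A#3 up a perfect fourth → D#4 (5 semitones).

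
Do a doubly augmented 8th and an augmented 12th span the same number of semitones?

No

A doubly augmented octave is 14 semitones but an augmented twelfth is 20 semitones — different sizes.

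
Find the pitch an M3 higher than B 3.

Three letter names up from B: D.
Moving 4 semitones up from B3 (the size of a major third) reaches D#4.

D-sharp 4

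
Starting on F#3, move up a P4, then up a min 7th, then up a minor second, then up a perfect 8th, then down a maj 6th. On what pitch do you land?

A perfect fourth up from F#3 is B3.
B3 up a minor seventh → A4 (10 semitones).
Up a minor second from A4: Bb4 (1 semitone up).
Up a perfect octave from Bb4: Bb5 (12 semitones up).
Down a major sixth from Bb5: Db5 (9 semitones down).

Db5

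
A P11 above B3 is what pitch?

The eleventh's letter: B up four letter names plus an octave → E.
A perfect eleventh spans 17 semitones, so from B3 the target pitch is E5.

E5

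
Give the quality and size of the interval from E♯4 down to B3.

augmented 4th

Descending from E#4 to B3 is the same interval as ascending B3 to E#4.
B to E spans four letter names (B-C-D-E), so the interval is some kind of fourth.
B3 to E#4 spans 6 semitones — one semitone wider than the perfect fourth (5) — giving an augmented fourth.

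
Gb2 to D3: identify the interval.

augmented 5th

G to D spans five letter names (G-A-B-C-D), so the interval is some kind of fifth.
Gb2 to D3 spans 8 semitones — one semitone wider than the perfect fifth (7) — giving an augmented fifth.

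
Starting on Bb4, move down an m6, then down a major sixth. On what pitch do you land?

F3

Bb4 down a minor sixth → D4 (8 semitones).
Down a major sixth from D4: F3 (9 semitones down).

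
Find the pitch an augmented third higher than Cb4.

The third takes the letter from C up to E.
An augmented third is 5 semitones; 5 semitones up from Cb4 gives E4.

E4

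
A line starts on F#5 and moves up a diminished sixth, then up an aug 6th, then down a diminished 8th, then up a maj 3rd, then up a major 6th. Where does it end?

B##6

F#5 up a diminished sixth → Db6 (7 semitones).
Up an augmented sixth from Db6: B6 (10 semitones up).
A diminished octave down from B6 is B#5.
Up a major third from B#5: D##6 (4 semitones up).
D##6 up a major sixth → B##6 (9 semitones).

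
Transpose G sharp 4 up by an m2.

Two letter names up from G: A.
A minor second spans 1 semitone, so from G#4 the target pitch is A4.

A 4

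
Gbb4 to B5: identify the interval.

G to B spans three letter names (G-A-B), plus an octave — that makes it a tenth of some quality.
The major tenth is 16 semitones; here we have 18, two semitones wider: doubly augmented.
(Equivalently, a compound doubly augmented third: a doubly augmented third plus an octave.)

doubly augmented tenth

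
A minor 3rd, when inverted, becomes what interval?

major 6th

Interval numbers invert to sum to nine: 3 + 6 = 9, so a third inverts to a sixth.
Quality inverts too: minor becomes major. That makes the inversion a major sixth.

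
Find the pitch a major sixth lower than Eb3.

Gb2

Counting six letter names down from E lands on G.
Moving 9 semitones down from Eb3 (the size of a major sixth) reaches Gb2.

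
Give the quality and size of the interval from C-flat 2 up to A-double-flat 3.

minor thirteenth

C to A spans six letter names (C-D-E-F-G-A), plus an octave: a thirteenth.
A major thirteenth would be 21 semitones, but Cb2 to Abb3 is 20 — one semitone narrower, making it a minor thirteenth.
(Equivalently, a compound minor sixth: a minor sixth plus an octave.)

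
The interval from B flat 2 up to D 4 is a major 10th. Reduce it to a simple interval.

M3

Each octave removed subtracts seven from the number: 10 − 7 = 3.
Quality carries through unchanged, so the simple form is a major third.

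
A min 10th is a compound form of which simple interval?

minor 3rd

Subtracting seven from the interval number removes an octave: 10 − 7 = 3.
That makes a minor tenth a compound minor third — an octave plus a minor third.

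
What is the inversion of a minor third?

Inverted interval numbers add to nine, so a third pairs with a sixth (3 + 6 = 9).
The quality also flips — minor becomes major — giving a major sixth.

M6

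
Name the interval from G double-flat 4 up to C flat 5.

A4

G to C spans four letter names (G-A-B-C) — that makes it a fourth of some quality.
The perfect fourth is 5 semitones; here we have 6, one semitone wider: augmented.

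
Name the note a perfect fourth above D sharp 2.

The fourth takes the letter from D up to G.
Moving 5 semitones up from D#2 (the size of a perfect fourth) reaches G#2.

G sharp 2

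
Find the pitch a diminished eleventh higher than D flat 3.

G double-flat 4

The eleventh's letter: D up four letter names plus an octave → G.
A diminished eleventh spans 16 semitones, so from Db3 the target pitch is Gbb4.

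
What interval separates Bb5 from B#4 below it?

Descending from Bb5 to B#4 is the same interval as ascending B#4 to Bb5.
B to B is the same letter name, plus an octave — that makes it an octave of some quality.
B#4 to Bb5 spans 10 semitones — two semitones narrower than the perfect octave (12) — giving a doubly diminished octave.

dd8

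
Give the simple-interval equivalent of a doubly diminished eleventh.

doubly diminished 4th

Each octave removed subtracts seven from the number: 11 − 7 = 4.
So a doubly diminished eleventh is an octave plus a doubly diminished fourth. The quality is unchanged.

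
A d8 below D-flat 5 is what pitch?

For an octave the letter name doesn't change: still D, an octave down.
A diminished octave is 11 semitones; 11 semitones down from Db5 gives D4.

D 4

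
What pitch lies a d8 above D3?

Db4

An octave keeps the letter name D, an octave up from D.
A diminished octave spans 11 semitones, so from D3 the target pitch is Db4.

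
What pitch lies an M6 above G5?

Six letter names up from G: E.
A major sixth is 9 semitones; 9 semitones up from G5 gives E6.

E6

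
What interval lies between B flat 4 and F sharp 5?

B to F spans five letter names (B-C-D-E-F): a fifth.
A perfect fifth would be 7 semitones; Bb4 to F#5 is 8, one semitone wider, so the interval is augmented.

augmented fifth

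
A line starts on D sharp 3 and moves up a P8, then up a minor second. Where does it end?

Up a perfect octave from D#3: D#4 (12 semitones up).
D#4 up a minor second → E4 (1 semitone).

E 4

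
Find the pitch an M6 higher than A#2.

F##3

Six letter names up from A: F.
A major sixth is 9 semitones; 9 semitones up from A#2 gives F##3.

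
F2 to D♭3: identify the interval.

minor 6th

F to D spans six letter names (F-G-A-B-C-D), so the interval is some kind of sixth.
At 8 semitones, F2→Db3 falls one short of a major sixth: minor.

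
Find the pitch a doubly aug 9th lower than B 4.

Two letters down from B (plus an octave) reaches A.
A doubly augmented ninth spans 16 semitones, so from B4 the target pitch is Abb3.

A double-flat 3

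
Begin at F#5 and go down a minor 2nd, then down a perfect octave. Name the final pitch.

F#5 down a minor second → E#5 (1 semitone).
A perfect octave down from E#5 is E#4.

E#4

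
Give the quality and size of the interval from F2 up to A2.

major third

F to A spans three letter names (F-G-A): a third.
Counting semitones, F2→A2 is 4, which is the major third.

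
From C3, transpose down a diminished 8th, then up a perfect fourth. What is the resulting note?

C3 down a diminished octave → C#2 (11 semitones).
A perfect fourth up from C#2 is F#2.

F#2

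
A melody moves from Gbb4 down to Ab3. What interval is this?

d7

Descending from Gbb4 to Ab3 is the same interval as ascending Ab3 to Gbb4.
A to G spans seven letter names (A-B-C-D-E-F-G): a seventh.
A major seventh would be 11 semitones; Ab3 to Gbb4 is 9, two semitones narrower, so the interval is diminished.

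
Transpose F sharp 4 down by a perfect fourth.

C sharp 4

The fourth takes the letter from F down to C.
A perfect fourth is 5 semitones; 5 semitones down from F#4 gives C#4.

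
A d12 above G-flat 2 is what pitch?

D-double-flat 4

The twelfth's letter: G up five letter names plus an octave → D.
A diminished twelfth is 18 semitones; 18 semitones up from Gb2 gives Dbb4.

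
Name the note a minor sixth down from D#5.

Counting six letter names down from D lands on F.
A minor sixth spans 8 semitones, so from D#5 the target pitch is F##4.

F##4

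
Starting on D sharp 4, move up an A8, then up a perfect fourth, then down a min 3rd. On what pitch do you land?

E double-sharp 5

D#4 up an augmented octave → D##5 (13 semitones).
D##5 up a perfect fourth → G##5 (5 semitones).
Down a minor third from G##5: E##5 (3 semitones down).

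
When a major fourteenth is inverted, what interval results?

First reduce the compound major fourteenth to its simple form, a major seventh.
The rule of nine gives the new number: 9 − 7 = 2, so a seventh becomes a second.
The quality also flips — major becomes minor — giving a minor second.

minor 2nd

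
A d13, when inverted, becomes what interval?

augmented 3rd

First reduce the compound diminished thirteenth to its simple form, a diminished sixth.
The rule of nine gives the new number: 9 − 6 = 3, so a sixth becomes a third.
Quality inverts too: diminished becomes augmented. That makes the inversion an augmented third.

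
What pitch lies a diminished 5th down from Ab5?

The fifth takes the letter from A down to D.
A diminished fifth is 6 semitones; 6 semitones down from Ab5 gives D5.

D5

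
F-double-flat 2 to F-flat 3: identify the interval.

A8

F to F is the same letter name, plus an octave: an octave.
The perfect octave is 12 semitones; here we have 13, one semitone wider: augmented.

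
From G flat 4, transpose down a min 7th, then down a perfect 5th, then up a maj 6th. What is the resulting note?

Down a minor seventh from Gb4: Ab3 (10 semitones down).
Ab3 down a perfect fifth → Db3 (7 semitones).
Up a major sixth from Db3: Bb3 (9 semitones up).

B flat 3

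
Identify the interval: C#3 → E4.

minor tenth

C to E spans three letter names (C-D-E), plus an octave: a tenth.
C#3 to E4 is 15 semitones, a half step short of the major tenth (16), so this is minor.
(Equivalently, a compound minor third: a minor third plus an octave.)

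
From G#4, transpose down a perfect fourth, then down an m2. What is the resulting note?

G#4 down a perfect fourth → D#4 (5 semitones).
A minor second down from D#4 is C##4.

C##4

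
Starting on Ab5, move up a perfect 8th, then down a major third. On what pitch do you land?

Ab5 up a perfect octave → Ab6 (12 semitones).
Ab6 down a major third → Fb6 (4 semitones).

Fb6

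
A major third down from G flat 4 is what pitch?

Three letter names down from G: E.
A major third is 4 semitones; 4 semitones down from Gb4 gives Ebb4.

E double-flat 4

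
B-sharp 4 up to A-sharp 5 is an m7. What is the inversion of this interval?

Inverted interval numbers add to nine, so a seventh pairs with a second (7 + 2 = 9).
The quality also flips — minor becomes major — giving a major second.

M2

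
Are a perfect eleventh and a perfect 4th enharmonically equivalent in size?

A perfect eleventh spans 17 semitones; a perfect fourth spans 5 semitones. They differ by 12.

No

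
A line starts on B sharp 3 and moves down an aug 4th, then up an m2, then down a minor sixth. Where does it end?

B 2

Down an augmented fourth from B#3: F#3 (6 semitones down).
F#3 up a minor second → G3 (1 semitone).
A minor sixth down from G3 is B2.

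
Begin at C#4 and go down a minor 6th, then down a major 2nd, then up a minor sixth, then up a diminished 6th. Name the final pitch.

Gb4

Down a minor sixth from C#4: E#3 (8 semitones down).
E#3 down a major second → D#3 (2 semitones).
D#3 up a minor sixth → B3 (8 semitones).
B3 up a diminished sixth → Gb4 (7 semitones).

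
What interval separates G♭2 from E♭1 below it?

minor tenth

Descending from Gb2 to Eb1 is the same interval as ascending Eb1 to Gb2.
E to G spans three letter names (E-F-G), plus an octave, so the interval is some kind of tenth.
At 15 semitones, Eb1→Gb2 falls one short of a major tenth: minor.
(Equivalently, a compound minor third: a minor third plus an octave.)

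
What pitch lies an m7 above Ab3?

The seventh takes the letter from A up to G.
A minor seventh spans 10 semitones, so from Ab3 the target pitch is Gb4.

Gb4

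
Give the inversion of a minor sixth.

Inverted interval numbers add to nine, so a sixth pairs with a third (6 + 3 = 9).
The quality also flips — minor becomes major — giving a major third.

major 3rd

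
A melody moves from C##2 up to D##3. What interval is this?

major 9th

C to D spans two letter names (C-D), plus an octave — that makes it a ninth of some quality.
C##2 to D##3 is 14 semitones, matching the major ninth exactly, so the quality is major.
(Equivalently, a compound major second: a major second plus an octave.)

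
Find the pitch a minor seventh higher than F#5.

Counting seven letter names up from F lands on E.
A minor seventh spans 10 semitones, so from F#5 the target pitch is E6.

E6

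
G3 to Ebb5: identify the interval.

G to E spans six letter names (G-A-B-C-D-E), plus an octave, so the interval is some kind of thirteenth.
G3 to Ebb5 spans 19 semitones — two semitones narrower than the major thirteenth (21) — giving a diminished thirteenth.
(Equivalently, a compound diminished sixth: a diminished sixth plus an octave.)

diminished thirteenth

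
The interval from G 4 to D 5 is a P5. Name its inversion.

perfect 4th

Interval numbers invert to sum to nine: 5 + 4 = 9, so a fifth inverts to a fourth.
And perfect stays perfect under inversion, so we get a perfect fourth.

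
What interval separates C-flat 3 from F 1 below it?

diminished 12th

Descending from Cb3 to F1 is the same interval as ascending F1 to Cb3.
F to C spans five letter names (F-G-A-B-C), plus an octave: a twelfth.
The perfect twelfth is 19 semitones; here we have 18, one semitone narrower: diminished.
(Equivalently, a compound diminished fifth: a diminished fifth plus an octave.)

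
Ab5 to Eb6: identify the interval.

perfect fifth

A to E spans five letter names (A-B-C-D-E): a fifth.
Ab5 to Eb6 is 7 semitones, matching the perfect fifth exactly, so the quality is perfect.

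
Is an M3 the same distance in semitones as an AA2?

Yes

A major third = 4 semitones = a doubly augmented second; enharmonically equal.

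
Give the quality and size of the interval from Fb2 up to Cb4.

F to C spans five letter names (F-G-A-B-C), plus an octave, so the interval is some kind of twelfth.
Fb2 to Cb4 is 19 semitones, matching the perfect twelfth exactly, so the quality is perfect.
(Equivalently, a compound perfect fifth: a perfect fifth plus an octave.)

perfect twelfth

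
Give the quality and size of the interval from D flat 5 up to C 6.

D to C spans seven letter names (D-E-F-G-A-B-C) — that makes it a seventh of some quality.
Counting semitones, Db5→C6 is 11, which is the major seventh.

major seventh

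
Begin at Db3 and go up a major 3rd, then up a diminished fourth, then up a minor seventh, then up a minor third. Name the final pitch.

Db3 up a major third → F3 (4 semitones).
A diminished fourth up from F3 is Bbb3.
Bbb3 up a minor seventh → Abb4 (10 semitones).
Abb4 up a minor third → Cbb5 (3 semitones).

Cbb5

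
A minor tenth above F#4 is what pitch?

Counting three letter names plus an octave up from F lands on A.
A minor tenth is 15 semitones; 15 semitones up from F#4 gives A5.

A5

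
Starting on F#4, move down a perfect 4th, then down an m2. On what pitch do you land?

B#3

F#4 down a perfect fourth → C#4 (5 semitones).
C#4 down a minor second → B#3 (1 semitone).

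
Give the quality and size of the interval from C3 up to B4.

C to B spans seven letter names (C-D-E-F-G-A-B), plus an octave, so the interval is some kind of fourteenth.
C3 to B4 is 23 semitones, matching the major fourteenth exactly, so the quality is major.
(Equivalently, a compound major seventh: a major seventh plus an octave.)

major 14th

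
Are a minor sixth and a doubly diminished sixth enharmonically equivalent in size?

8 semitones (minor sixth) vs 6 semitones (doubly diminished sixth): not equal.

No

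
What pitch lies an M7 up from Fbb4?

Ebb5

Seven letter names up from F: E.
A major seventh is 11 semitones; 11 semitones up from Fbb4 gives Ebb5.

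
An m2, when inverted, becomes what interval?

Inverted interval numbers add to nine, so a second pairs with a seventh (2 + 7 = 9).
Quality inverts too: minor becomes major. That makes the inversion a major seventh.

major 7th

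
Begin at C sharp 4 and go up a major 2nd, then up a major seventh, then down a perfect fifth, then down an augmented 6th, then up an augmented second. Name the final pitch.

Up a major second from C#4: D#4 (2 semitones up).
A major seventh up from D#4 is C##5.
A perfect fifth down from C##5 is F##4.
Down an augmented sixth from F##4: A3 (10 semitones down).
Up an augmented second from A3: B#3 (3 semitones up).

B sharp 3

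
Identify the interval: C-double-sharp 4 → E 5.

diminished tenth

C to E spans three letter names (C-D-E), plus an octave — that makes it a tenth of some quality.
A major tenth would be 16 semitones; C##4 to E5 is 14, two semitones narrower, so the interval is diminished.
(Equivalently, a compound diminished third: a diminished third plus an octave.)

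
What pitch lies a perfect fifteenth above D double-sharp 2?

D double-sharp 4

For a fifteenth the letter name doesn't change: still D, two octaves up.
A perfect fifteenth spans 24 semitones, so from D##2 the target pitch is D##4.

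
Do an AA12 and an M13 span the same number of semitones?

Yes

A doubly augmented twelfth spans 21 semitones, and a major thirteenth also spans 21 semitones — they're enharmonic.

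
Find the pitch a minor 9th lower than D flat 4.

C 3

Counting two letter names plus an octave down from D lands on C.
A minor ninth spans 13 semitones, so from Db4 the target pitch is C3.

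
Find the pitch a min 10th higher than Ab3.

The tenth's letter: A up three letter names plus an octave → C.
A minor tenth spans 15 semitones, so from Ab3 the target pitch is Cb5.

Cb5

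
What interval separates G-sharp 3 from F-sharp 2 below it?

Descending from G#3 to F#2 is the same interval as ascending F#2 to G#3.
F to G spans two letter names (F-G), plus an octave: a ninth.
F#2 to G#3 is 14 semitones, matching the major ninth exactly, so the quality is major.
(Equivalently, a compound major second: a major second plus an octave.)

M9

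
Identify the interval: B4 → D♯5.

B to D spans three letter names (B-C-D) — that makes it a third of some quality.
B4 to D#5 is 4 semitones, matching the major third exactly, so the quality is major.

major third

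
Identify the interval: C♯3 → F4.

d11

C to F spans four letter names (C-D-E-F), plus an octave, so the interval is some kind of eleventh.
C#3 to F4 spans 16 semitones — one semitone narrower than the perfect eleventh (17) — giving a diminished eleventh.
(Equivalently, a compound diminished fourth: a diminished fourth plus an octave.)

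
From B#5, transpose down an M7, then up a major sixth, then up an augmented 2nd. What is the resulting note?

B##5

Down a major seventh from B#5: C#5 (11 semitones down).
C#5 up a major sixth → A#5 (9 semitones).
An augmented second up from A#5 is B##5.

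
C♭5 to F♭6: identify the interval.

P11

C to F spans four letter names (C-D-E-F), plus an octave, so the interval is some kind of eleventh.
Cb5 to Fb6 is 17 semitones, matching the perfect eleventh exactly, so the quality is perfect.
(Equivalently, a compound perfect fourth: a perfect fourth plus an octave.)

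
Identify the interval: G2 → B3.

G to B spans three letter names (G-A-B), plus an octave: a tenth.
The major tenth spans 16 semitones, and G2 to B3 is exactly 16 semitones — so this is a major tenth.
(Equivalently, a compound major third: a major third plus an octave.)

M10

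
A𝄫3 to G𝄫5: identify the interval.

A to G spans seven letter names (A-B-C-D-E-F-G), plus an octave, so the interval is some kind of fourteenth.
Abb3 to Gbb5 is 22 semitones, a half step short of the major fourteenth (23), so this is minor.
(Equivalently, a compound minor seventh: a minor seventh plus an octave.)

minor fourteenth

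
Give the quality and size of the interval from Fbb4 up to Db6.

augmented thirteenth

F to D spans six letter names (F-G-A-B-C-D), plus an octave, so the interval is some kind of thirteenth.
A major thirteenth would be 21 semitones; Fbb4 to Db6 is 22, one semitone wider, so the interval is augmented.
(Equivalently, a compound augmented sixth: an augmented sixth plus an octave.)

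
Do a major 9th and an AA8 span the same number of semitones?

Yes

A major ninth = 14 semitones = a doubly augmented octave; enharmonically equal.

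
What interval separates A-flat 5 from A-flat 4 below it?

Descending from Ab5 to Ab4 is the same interval as ascending Ab4 to Ab5.
A to A is the same letter name, plus an octave — that makes it an octave of some quality.
The perfect octave spans 12 semitones, and Ab4 to Ab5 is exactly 12 semitones — so this is a perfect octave.

perfect octave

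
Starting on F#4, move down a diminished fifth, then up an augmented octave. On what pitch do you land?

B##4

Down a diminished fifth from F#4: B#3 (6 semitones down).
An augmented octave up from B#3 is B##4.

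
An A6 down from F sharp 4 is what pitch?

A flat 3

Six letter names down from F: A.
Moving 10 semitones down from F#4 (the size of an augmented sixth) reaches Ab3.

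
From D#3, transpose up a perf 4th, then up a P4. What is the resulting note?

A perfect fourth up from D#3 is G#3.
Up a perfect fourth from G#3: C#4 (5 semitones up).

C#4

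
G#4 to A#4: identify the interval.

G to A spans two letter names (G-A), so the interval is some kind of second.
The major second spans 2 semitones, and G#4 to A#4 is exactly 2 semitones — so this is a major second.

major second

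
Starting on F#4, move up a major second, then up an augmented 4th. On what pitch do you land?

Up a major second from F#4: G#4 (2 semitones up).
Up an augmented fourth from G#4: C##5 (6 semitones up).

C##5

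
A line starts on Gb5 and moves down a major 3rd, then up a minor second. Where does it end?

Down a major third from Gb5: Ebb5 (4 semitones down).
A minor second up from Ebb5 is Fbb5.

Fbb5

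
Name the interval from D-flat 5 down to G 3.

Descending from Db5 to G3 is the same interval as ascending G3 to Db5.
G to D spans five letter names (G-A-B-C-D), plus an octave: a twelfth.
The perfect twelfth is 19 semitones; here we have 18, one semitone narrower: diminished.
(Equivalently, a compound diminished fifth: a diminished fifth plus an octave.)

d12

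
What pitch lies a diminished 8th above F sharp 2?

An octave keeps the letter name F, an octave up from F.
A diminished octave is 11 semitones; 11 semitones up from F#2 gives F3.

F 3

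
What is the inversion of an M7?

minor second

Inverted interval numbers add to nine, so a seventh pairs with a second (7 + 2 = 9).
The quality also flips — major becomes minor — giving a minor second.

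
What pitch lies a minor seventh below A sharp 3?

Seven letter names down from A: B.
A minor seventh spans 10 semitones, so from A#3 the target pitch is B#2.

B sharp 2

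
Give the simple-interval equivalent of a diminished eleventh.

diminished 4th

Subtracting seven from the interval number removes an octave: 11 − 7 = 4.
So a diminished eleventh is an octave plus a diminished fourth. The quality is unchanged.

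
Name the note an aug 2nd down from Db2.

Counting two letter names down from D lands on C.
Moving 3 semitones down from Db2 (the size of an augmented second) reaches Cbb2.

Cbb2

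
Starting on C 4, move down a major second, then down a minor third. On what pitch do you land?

G 3

C4 down a major second → Bb3 (2 semitones).
A minor third down from Bb3 is G3.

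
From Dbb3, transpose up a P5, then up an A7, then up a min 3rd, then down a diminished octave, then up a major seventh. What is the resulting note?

Up a perfect fifth from Dbb3: Abb3 (7 semitones up).
Abb3 up an augmented seventh → G4 (12 semitones).
A minor third up from G4 is Bb4.
Bb4 down a diminished octave → B3 (11 semitones).
B3 up a major seventh → A#4 (11 semitones).

A#4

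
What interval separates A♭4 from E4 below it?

Descending from Ab4 to E4 is the same interval as ascending E4 to Ab4.
E to A spans four letter names (E-F-G-A): a fourth.
The perfect fourth is 5 semitones; here we have 4, one semitone narrower: diminished.

d4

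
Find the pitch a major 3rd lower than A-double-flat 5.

F-double-flat 5

Three letter names down from A: F.
A major third is 4 semitones; 4 semitones down from Abb5 gives Fbb5.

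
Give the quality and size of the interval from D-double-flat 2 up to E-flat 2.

D to E spans two letter names (D-E), so the interval is some kind of second.
Dbb2 to Eb2 spans 3 semitones — one semitone wider than the major second (2) — giving an augmented second.

augmented 2nd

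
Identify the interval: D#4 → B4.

minor 6th

D to B spans six letter names (D-E-F-G-A-B): a sixth.
D#4 to B4 is 8 semitones, a half step short of the major sixth (9), so this is minor.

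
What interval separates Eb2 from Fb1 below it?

Descending from Eb2 to Fb1 is the same interval as ascending Fb1 to Eb2.
F to E spans seven letter names (F-G-A-B-C-D-E): a seventh.
Counting semitones, Fb1→Eb2 is 11, which is the major seventh.

major seventh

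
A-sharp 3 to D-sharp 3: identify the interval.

Descending from A#3 to D#3 is the same interval as ascending D#3 to A#3.
D to A spans five letter names (D-E-F-G-A) — that makes it a fifth of some quality.
The perfect fifth spans 7 semitones, and D#3 to A#3 is exactly 7 semitones — so this is a perfect fifth.

perfect fifth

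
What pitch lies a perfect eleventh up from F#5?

The eleventh's letter: F up four letter names plus an octave → B.
A perfect eleventh spans 17 semitones, so from F#5 the target pitch is B6.

B6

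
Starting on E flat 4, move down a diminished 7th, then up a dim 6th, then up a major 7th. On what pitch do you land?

C 5

Eb4 down a diminished seventh → F#3 (9 semitones).
Up a diminished sixth from F#3: Db4 (7 semitones up).
Db4 up a major seventh → C5 (11 semitones).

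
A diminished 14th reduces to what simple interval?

d7

Subtracting seven from the interval number removes an octave: 14 − 7 = 7.
So a diminished fourteenth is an octave plus a diminished seventh. The quality is unchanged.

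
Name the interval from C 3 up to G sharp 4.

C to G spans five letter names (C-D-E-F-G), plus an octave: a twelfth.
C3 to G#4 spans 20 semitones — one semitone wider than the perfect twelfth (19) — giving an augmented twelfth.
(Equivalently, a compound augmented fifth: an augmented fifth plus an octave.)

augmented 12th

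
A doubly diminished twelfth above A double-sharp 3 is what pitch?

Counting five letter names plus an octave up from A lands on E.
A doubly diminished twelfth is 17 semitones; 17 semitones up from A##3 gives E5.

E 5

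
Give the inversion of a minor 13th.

First reduce the compound minor thirteenth to its simple form, a minor sixth.
Interval numbers invert to sum to nine: 6 + 3 = 9, so a sixth inverts to a third.
And minor becomes major under inversion, so we get a major third.

major 3rd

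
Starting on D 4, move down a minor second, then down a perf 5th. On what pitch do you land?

F sharp 3

D4 down a minor second → C#4 (1 semitone).
A perfect fifth down from C#4 is F#3.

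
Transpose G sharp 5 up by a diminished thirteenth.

The thirteenth's letter: G up six letter names plus an octave → E.
Moving 19 semitones up from G#5 (the size of a diminished thirteenth) reaches Eb7.

E flat 7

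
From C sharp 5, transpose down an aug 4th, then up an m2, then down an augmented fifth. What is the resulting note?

C#5 down an augmented fourth → G4 (6 semitones).
Up a minor second from G4: Ab4 (1 semitone up).
An augmented fifth down from Ab4 is Dbb4.

D double-flat 4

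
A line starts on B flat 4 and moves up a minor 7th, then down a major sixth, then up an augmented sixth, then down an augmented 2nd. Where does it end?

G flat 5

Bb4 up a minor seventh → Ab5 (10 semitones).
A major sixth down from Ab5 is Cb5.
Cb5 up an augmented sixth → A5 (10 semitones).
A5 down an augmented second → Gb5 (3 semitones).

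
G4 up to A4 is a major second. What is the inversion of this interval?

Interval numbers invert to sum to nine: 2 + 7 = 9, so a second inverts to a seventh.
Quality inverts too: major becomes minor. That makes the inversion a minor seventh.

minor seventh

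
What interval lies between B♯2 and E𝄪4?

A11

B to E spans four letter names (B-C-D-E), plus an octave — that makes it an eleventh of some quality.
B#2 to E##4 spans 18 semitones — one semitone wider than the perfect eleventh (17) — giving an augmented eleventh.
(Equivalently, a compound augmented fourth: an augmented fourth plus an octave.)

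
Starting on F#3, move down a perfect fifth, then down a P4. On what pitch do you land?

F#2

F#3 down a perfect fifth → B2 (7 semitones).
Down a perfect fourth from B2: F#2 (5 semitones down).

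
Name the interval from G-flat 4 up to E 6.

G to E spans six letter names (G-A-B-C-D-E), plus an octave — that makes it a thirteenth of some quality.
A major thirteenth would be 21 semitones; Gb4 to E6 is 22, one semitone wider, so the interval is augmented.
(Equivalently, a compound augmented sixth: an augmented sixth plus an octave.)

A13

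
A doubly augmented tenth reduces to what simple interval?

Take out an octave (7 from the number): 10 − 7 = 3.
That makes a doubly augmented tenth a compound doubly augmented third — an octave plus a doubly augmented third.

doubly augmented 3rd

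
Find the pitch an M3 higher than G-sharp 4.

The third takes the letter from G up to B.
A major third is 4 semitones; 4 semitones up from G#4 gives B#4.

B-sharp 4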